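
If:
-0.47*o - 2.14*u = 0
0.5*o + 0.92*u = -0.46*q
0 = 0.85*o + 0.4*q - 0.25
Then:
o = 0.42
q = -0.27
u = -0.09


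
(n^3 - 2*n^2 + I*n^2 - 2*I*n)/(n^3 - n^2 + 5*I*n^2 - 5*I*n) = (n^2 + n*(-2 + I) - 2*I)/(n^2 + n*(-1 + 5*I) - 5*I)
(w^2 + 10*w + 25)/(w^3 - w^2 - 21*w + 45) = (w + 5)/(w^2 - 6*w + 9)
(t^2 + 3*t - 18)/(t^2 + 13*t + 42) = (t - 3)/(t + 7)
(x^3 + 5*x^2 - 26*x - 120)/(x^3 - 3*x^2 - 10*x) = (x^2 + 10*x + 24)/(x*(x + 2))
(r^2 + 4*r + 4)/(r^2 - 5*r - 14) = (r + 2)/(r - 7)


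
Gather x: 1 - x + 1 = 2 - x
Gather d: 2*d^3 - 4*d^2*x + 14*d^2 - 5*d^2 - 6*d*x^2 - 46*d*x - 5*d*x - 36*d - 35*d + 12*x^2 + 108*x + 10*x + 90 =2*d^3 + d^2*(9 - 4*x) + d*(-6*x^2 - 51*x - 71) + 12*x^2 + 118*x + 90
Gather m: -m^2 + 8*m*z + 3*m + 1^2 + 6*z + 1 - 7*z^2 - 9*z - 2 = -m^2 + m*(8*z + 3) - 7*z^2 - 3*z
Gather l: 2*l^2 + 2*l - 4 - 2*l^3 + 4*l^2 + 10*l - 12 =-2*l^3 + 6*l^2 + 12*l - 16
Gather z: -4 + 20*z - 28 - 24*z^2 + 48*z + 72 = -24*z^2 + 68*z + 40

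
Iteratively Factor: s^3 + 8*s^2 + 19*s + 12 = (s + 3)*(s^2 + 5*s + 4) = (s + 1)*(s + 3)*(s + 4)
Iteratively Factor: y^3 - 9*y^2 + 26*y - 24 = (y - 2)*(y^2 - 7*y + 12) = (y - 3)*(y - 2)*(y - 4)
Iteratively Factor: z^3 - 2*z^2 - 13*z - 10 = (z - 5)*(z^2 + 3*z + 2) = (z - 5)*(z + 1)*(z + 2)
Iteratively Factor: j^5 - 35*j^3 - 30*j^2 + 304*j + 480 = (j + 3)*(j^4 - 3*j^3 - 26*j^2 + 48*j + 160) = (j - 5)*(j + 3)*(j^3 + 2*j^2 - 16*j - 32) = (j - 5)*(j - 4)*(j + 3)*(j^2 + 6*j + 8) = (j - 5)*(j - 4)*(j + 2)*(j + 3)*(j + 4)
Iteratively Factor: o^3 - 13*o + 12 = (o + 4)*(o^2 - 4*o + 3) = (o - 3)*(o + 4)*(o - 1)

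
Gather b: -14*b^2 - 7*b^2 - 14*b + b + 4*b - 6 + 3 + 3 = -21*b^2 - 9*b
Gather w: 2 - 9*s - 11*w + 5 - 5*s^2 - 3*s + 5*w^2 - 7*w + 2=-5*s^2 - 12*s + 5*w^2 - 18*w + 9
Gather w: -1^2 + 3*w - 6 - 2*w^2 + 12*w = -2*w^2 + 15*w - 7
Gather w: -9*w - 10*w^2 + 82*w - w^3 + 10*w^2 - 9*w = -w^3 + 64*w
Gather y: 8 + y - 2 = y + 6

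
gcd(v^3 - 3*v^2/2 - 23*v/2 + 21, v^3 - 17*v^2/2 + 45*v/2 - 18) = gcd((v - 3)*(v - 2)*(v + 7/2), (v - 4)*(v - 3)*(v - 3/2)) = v - 3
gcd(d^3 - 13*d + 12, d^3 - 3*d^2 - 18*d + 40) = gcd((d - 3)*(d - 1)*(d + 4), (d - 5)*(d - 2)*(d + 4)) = d + 4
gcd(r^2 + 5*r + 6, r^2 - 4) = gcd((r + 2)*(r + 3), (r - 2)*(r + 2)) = r + 2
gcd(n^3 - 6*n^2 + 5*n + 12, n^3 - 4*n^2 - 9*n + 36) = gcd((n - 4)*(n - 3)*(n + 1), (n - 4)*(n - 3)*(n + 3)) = n^2 - 7*n + 12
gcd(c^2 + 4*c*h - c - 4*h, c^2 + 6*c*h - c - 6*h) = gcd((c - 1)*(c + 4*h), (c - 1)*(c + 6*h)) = c - 1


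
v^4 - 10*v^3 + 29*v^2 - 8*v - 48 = (v - 4)^2*(v - 3)*(v + 1)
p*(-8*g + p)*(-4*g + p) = 32*g^2*p - 12*g*p^2 + p^3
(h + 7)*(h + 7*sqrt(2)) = h^2 + 7*h + 7*sqrt(2)*h + 49*sqrt(2)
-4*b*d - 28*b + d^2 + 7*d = (-4*b + d)*(d + 7)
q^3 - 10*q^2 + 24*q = q*(q - 6)*(q - 4)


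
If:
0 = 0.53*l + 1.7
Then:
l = -3.21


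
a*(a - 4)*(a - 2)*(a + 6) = a^4 - 28*a^2 + 48*a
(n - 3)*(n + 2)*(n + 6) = n^3 + 5*n^2 - 12*n - 36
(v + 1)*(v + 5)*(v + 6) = v^3 + 12*v^2 + 41*v + 30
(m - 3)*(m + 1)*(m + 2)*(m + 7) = m^4 + 7*m^3 - 7*m^2 - 55*m - 42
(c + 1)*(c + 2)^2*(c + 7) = c^4 + 12*c^3 + 43*c^2 + 60*c + 28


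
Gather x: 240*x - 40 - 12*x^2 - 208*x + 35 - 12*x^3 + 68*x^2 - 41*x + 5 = -12*x^3 + 56*x^2 - 9*x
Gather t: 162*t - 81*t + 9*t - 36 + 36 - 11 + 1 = 90*t - 10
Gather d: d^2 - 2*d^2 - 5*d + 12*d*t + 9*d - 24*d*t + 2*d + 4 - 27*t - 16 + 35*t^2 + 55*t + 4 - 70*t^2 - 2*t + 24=-d^2 + d*(6 - 12*t) - 35*t^2 + 26*t + 16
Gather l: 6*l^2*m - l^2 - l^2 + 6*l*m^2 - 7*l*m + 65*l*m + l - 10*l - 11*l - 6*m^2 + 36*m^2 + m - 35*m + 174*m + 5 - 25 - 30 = l^2*(6*m - 2) + l*(6*m^2 + 58*m - 20) + 30*m^2 + 140*m - 50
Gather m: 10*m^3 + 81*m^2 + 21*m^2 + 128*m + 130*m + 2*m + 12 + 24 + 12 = 10*m^3 + 102*m^2 + 260*m + 48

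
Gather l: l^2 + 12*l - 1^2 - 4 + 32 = l^2 + 12*l + 27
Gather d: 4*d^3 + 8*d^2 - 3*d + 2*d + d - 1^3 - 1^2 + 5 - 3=4*d^3 + 8*d^2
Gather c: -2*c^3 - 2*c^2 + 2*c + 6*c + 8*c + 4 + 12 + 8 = -2*c^3 - 2*c^2 + 16*c + 24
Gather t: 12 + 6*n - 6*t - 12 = 6*n - 6*t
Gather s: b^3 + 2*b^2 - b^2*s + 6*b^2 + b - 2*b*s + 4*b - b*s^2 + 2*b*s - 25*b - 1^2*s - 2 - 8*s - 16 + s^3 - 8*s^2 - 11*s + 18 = b^3 + 8*b^2 - 20*b + s^3 + s^2*(-b - 8) + s*(-b^2 - 20)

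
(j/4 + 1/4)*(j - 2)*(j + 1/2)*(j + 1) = j^4/4 + j^3/8 - 3*j^2/4 - 7*j/8 - 1/4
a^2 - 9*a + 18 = (a - 6)*(a - 3)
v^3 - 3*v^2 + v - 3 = (v - 3)*(v - I)*(v + I)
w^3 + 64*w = w*(w - 8*I)*(w + 8*I)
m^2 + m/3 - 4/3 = (m - 1)*(m + 4/3)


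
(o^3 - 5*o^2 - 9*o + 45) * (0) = 0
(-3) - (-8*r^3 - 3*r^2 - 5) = 8*r^3 + 3*r^2 + 2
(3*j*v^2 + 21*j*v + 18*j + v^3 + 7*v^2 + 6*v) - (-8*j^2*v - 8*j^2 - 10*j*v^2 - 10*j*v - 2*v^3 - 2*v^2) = 8*j^2*v + 8*j^2 + 13*j*v^2 + 31*j*v + 18*j + 3*v^3 + 9*v^2 + 6*v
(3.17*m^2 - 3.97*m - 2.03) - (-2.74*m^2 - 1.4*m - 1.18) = 5.91*m^2 - 2.57*m - 0.85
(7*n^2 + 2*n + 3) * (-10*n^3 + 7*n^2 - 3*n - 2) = -70*n^5 + 29*n^4 - 37*n^3 + n^2 - 13*n - 6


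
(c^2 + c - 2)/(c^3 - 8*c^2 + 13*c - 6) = (c + 2)/(c^2 - 7*c + 6)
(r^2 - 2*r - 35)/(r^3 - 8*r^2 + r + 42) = (r + 5)/(r^2 - r - 6)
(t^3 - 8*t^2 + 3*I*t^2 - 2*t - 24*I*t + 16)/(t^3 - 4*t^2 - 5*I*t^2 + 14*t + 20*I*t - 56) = (t^2 + t*(-8 + I) - 8*I)/(t^2 - t*(4 + 7*I) + 28*I)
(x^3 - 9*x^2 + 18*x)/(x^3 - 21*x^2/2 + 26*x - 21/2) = 2*x*(x - 6)/(2*x^2 - 15*x + 7)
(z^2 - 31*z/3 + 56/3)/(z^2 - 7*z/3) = (z - 8)/z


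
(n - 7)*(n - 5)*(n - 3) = n^3 - 15*n^2 + 71*n - 105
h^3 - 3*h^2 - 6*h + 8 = (h - 4)*(h - 1)*(h + 2)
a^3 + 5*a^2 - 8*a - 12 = (a - 2)*(a + 1)*(a + 6)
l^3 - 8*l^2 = l^2*(l - 8)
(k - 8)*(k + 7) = k^2 - k - 56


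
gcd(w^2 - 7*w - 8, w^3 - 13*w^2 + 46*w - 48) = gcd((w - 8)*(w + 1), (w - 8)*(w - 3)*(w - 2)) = w - 8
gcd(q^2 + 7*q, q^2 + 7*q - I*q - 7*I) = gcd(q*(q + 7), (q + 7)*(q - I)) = q + 7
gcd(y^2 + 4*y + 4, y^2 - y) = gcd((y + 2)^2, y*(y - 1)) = 1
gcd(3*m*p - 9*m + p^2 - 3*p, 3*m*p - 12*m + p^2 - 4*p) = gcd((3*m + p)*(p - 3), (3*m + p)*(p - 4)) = 3*m + p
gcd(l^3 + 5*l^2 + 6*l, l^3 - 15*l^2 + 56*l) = l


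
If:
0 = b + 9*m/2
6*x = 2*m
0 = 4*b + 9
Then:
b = -9/4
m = 1/2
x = 1/6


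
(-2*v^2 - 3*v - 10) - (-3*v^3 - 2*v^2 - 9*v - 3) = 3*v^3 + 6*v - 7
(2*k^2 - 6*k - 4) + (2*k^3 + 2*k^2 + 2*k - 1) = 2*k^3 + 4*k^2 - 4*k - 5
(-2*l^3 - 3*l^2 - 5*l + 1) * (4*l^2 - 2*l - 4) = -8*l^5 - 8*l^4 - 6*l^3 + 26*l^2 + 18*l - 4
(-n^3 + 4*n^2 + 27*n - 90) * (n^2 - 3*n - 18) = -n^5 + 7*n^4 + 33*n^3 - 243*n^2 - 216*n + 1620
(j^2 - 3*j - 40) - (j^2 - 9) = -3*j - 31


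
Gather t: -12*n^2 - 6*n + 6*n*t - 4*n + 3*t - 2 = -12*n^2 - 10*n + t*(6*n + 3) - 2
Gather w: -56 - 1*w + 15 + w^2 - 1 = w^2 - w - 42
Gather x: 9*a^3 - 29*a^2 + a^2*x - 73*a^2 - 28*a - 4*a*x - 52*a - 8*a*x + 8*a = 9*a^3 - 102*a^2 - 72*a + x*(a^2 - 12*a)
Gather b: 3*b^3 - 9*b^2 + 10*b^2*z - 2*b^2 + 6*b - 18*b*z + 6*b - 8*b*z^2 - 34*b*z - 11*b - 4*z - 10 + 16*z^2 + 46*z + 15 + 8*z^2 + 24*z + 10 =3*b^3 + b^2*(10*z - 11) + b*(-8*z^2 - 52*z + 1) + 24*z^2 + 66*z + 15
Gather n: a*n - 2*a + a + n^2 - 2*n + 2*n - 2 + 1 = a*n - a + n^2 - 1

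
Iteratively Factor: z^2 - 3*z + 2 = (z - 1)*(z - 2)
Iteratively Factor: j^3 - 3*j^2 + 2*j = (j)*(j^2 - 3*j + 2) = j*(j - 1)*(j - 2)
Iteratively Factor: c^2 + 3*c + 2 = (c + 2)*(c + 1)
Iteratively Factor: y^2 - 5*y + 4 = (y - 4)*(y - 1)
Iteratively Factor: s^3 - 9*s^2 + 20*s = (s)*(s^2 - 9*s + 20) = s*(s - 4)*(s - 5)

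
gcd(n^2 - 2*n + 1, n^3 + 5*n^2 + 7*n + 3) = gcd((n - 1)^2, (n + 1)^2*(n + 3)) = 1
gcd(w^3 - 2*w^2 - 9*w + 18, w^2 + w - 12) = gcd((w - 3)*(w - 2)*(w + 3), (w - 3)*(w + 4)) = w - 3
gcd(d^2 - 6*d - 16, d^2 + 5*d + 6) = d + 2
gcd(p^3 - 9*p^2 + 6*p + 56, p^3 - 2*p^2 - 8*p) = p^2 - 2*p - 8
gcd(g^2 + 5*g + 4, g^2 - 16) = g + 4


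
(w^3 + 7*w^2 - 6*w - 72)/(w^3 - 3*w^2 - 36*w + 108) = (w + 4)/(w - 6)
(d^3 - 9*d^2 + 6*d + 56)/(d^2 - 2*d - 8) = d - 7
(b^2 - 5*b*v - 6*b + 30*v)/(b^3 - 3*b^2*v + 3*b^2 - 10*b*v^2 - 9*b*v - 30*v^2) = (b - 6)/(b^2 + 2*b*v + 3*b + 6*v)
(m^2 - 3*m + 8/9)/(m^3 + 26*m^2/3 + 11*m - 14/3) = (m - 8/3)/(m^2 + 9*m + 14)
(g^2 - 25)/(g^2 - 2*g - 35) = (g - 5)/(g - 7)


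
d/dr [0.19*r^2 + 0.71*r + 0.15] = 0.38*r + 0.71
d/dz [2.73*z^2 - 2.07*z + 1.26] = 5.46*z - 2.07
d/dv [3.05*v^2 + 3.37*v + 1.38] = 6.1*v + 3.37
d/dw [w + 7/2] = 1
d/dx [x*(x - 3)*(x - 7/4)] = 3*x^2 - 19*x/2 + 21/4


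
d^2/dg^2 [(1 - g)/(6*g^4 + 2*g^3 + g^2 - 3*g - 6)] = 6*(-72*g^4 - 128*g^3 - 118*g^2 - 36*g - 11)/(216*g^9 + 864*g^8 + 2124*g^7 + 3752*g^6 + 4914*g^5 + 5040*g^4 + 3969*g^3 + 2322*g^2 + 972*g + 216)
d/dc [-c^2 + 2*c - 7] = 2 - 2*c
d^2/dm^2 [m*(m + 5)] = 2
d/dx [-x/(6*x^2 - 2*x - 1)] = (6*x^2 + 1)/(36*x^4 - 24*x^3 - 8*x^2 + 4*x + 1)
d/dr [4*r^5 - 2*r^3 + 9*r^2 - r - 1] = 20*r^4 - 6*r^2 + 18*r - 1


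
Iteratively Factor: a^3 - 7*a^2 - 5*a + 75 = (a + 3)*(a^2 - 10*a + 25) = (a - 5)*(a + 3)*(a - 5)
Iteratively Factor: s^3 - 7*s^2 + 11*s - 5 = (s - 1)*(s^2 - 6*s + 5) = (s - 1)^2*(s - 5)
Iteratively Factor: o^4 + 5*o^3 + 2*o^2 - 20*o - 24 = (o + 3)*(o^3 + 2*o^2 - 4*o - 8) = (o + 2)*(o + 3)*(o^2 - 4) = (o + 2)^2*(o + 3)*(o - 2)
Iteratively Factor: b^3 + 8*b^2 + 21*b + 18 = (b + 3)*(b^2 + 5*b + 6) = (b + 3)^2*(b + 2)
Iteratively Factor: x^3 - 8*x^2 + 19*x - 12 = (x - 3)*(x^2 - 5*x + 4) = (x - 4)*(x - 3)*(x - 1)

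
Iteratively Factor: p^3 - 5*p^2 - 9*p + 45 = (p + 3)*(p^2 - 8*p + 15) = (p - 3)*(p + 3)*(p - 5)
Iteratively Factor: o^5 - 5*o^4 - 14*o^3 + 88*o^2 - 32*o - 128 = (o + 4)*(o^4 - 9*o^3 + 22*o^2 - 32) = (o - 4)*(o + 4)*(o^3 - 5*o^2 + 2*o + 8) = (o - 4)^2*(o + 4)*(o^2 - o - 2) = (o - 4)^2*(o - 2)*(o + 4)*(o + 1)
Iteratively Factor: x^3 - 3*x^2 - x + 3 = (x + 1)*(x^2 - 4*x + 3) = (x - 1)*(x + 1)*(x - 3)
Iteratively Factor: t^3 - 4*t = (t - 2)*(t^2 + 2*t) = t*(t - 2)*(t + 2)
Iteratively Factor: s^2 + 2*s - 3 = (s + 3)*(s - 1)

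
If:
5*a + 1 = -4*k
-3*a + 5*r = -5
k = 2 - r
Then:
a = -5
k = 6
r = -4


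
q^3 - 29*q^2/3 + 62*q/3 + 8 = (q - 6)*(q - 4)*(q + 1/3)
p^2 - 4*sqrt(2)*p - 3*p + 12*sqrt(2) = (p - 3)*(p - 4*sqrt(2))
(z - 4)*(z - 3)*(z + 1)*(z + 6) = z^4 - 31*z^2 + 42*z + 72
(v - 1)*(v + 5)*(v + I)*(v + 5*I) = v^4 + 4*v^3 + 6*I*v^3 - 10*v^2 + 24*I*v^2 - 20*v - 30*I*v + 25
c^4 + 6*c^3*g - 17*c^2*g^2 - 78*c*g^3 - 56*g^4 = (c - 4*g)*(c + g)*(c + 2*g)*(c + 7*g)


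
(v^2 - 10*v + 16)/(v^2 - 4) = (v - 8)/(v + 2)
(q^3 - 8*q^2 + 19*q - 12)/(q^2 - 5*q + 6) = (q^2 - 5*q + 4)/(q - 2)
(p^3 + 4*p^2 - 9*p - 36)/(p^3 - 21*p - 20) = (p^2 - 9)/(p^2 - 4*p - 5)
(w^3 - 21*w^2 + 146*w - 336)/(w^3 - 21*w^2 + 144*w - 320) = (w^2 - 13*w + 42)/(w^2 - 13*w + 40)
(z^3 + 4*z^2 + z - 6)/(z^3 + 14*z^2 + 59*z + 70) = (z^2 + 2*z - 3)/(z^2 + 12*z + 35)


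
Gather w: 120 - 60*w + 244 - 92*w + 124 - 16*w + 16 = 504 - 168*w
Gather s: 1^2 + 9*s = 9*s + 1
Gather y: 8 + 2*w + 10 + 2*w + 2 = 4*w + 20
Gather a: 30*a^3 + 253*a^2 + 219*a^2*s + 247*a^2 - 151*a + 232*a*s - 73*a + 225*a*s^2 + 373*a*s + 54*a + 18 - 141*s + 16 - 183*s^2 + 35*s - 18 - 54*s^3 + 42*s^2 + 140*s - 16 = 30*a^3 + a^2*(219*s + 500) + a*(225*s^2 + 605*s - 170) - 54*s^3 - 141*s^2 + 34*s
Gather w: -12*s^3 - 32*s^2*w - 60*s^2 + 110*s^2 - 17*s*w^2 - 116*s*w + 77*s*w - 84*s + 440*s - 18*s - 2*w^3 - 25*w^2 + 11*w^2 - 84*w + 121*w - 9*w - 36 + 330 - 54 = -12*s^3 + 50*s^2 + 338*s - 2*w^3 + w^2*(-17*s - 14) + w*(-32*s^2 - 39*s + 28) + 240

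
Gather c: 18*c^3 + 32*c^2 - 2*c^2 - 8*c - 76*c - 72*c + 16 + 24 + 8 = 18*c^3 + 30*c^2 - 156*c + 48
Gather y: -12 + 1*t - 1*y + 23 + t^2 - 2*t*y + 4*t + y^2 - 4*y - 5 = t^2 + 5*t + y^2 + y*(-2*t - 5) + 6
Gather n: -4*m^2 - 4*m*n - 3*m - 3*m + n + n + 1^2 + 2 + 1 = -4*m^2 - 6*m + n*(2 - 4*m) + 4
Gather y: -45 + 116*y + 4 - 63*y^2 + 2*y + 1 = -63*y^2 + 118*y - 40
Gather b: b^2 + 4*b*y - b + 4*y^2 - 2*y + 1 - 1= b^2 + b*(4*y - 1) + 4*y^2 - 2*y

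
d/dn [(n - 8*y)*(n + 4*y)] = 2*n - 4*y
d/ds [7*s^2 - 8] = 14*s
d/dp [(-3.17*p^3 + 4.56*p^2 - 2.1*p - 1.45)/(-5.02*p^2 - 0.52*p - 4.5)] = (15.9134*p^4 + 3.2968*p^3 + 29.8818*p^2 - 55.598*p + 8.696)/(25.2004*p^4 + 5.2208*p^3 + 45.4504*p^2 + 4.68*p + 20.25)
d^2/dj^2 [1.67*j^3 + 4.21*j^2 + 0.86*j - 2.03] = 10.02*j + 8.42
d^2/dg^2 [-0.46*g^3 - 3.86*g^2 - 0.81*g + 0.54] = -2.76*g - 7.72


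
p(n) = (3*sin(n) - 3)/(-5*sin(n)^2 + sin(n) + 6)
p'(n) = (10*sin(n)*cos(n) - cos(n))*(3*sin(n) - 3)/(-5*sin(n)^2 + sin(n) + 6)^2 + 3*cos(n)/(-5*sin(n)^2 + sin(n) + 6)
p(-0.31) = -0.75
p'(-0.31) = 1.10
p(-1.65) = -173.97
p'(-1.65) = -4391.19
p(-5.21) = -0.12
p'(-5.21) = 0.33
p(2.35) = -0.21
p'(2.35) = -0.29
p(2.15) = -0.15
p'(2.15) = -0.31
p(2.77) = -0.33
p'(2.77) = -0.35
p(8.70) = -0.23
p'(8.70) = -0.29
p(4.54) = -36.77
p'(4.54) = -425.88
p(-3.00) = -0.59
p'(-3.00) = -0.76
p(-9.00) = -0.89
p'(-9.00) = -1.46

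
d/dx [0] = 0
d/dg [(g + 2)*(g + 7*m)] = 2*g + 7*m + 2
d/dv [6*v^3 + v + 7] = 18*v^2 + 1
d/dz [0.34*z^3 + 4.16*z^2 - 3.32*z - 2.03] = 1.02*z^2 + 8.32*z - 3.32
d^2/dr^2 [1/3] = 0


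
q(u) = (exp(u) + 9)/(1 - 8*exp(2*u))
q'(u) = exp(u)/(1 - 8*exp(2*u)) + 16*(exp(u) + 9)*exp(2*u)/(1 - 8*exp(2*u))^2 = (16*(exp(u) + 9)*exp(u) - 8*exp(2*u) + 1)*exp(u)/(8*exp(2*u) - 1)^2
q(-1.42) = 17.35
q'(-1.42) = 30.91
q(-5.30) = 9.01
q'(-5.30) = 0.01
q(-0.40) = -3.73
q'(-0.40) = 10.07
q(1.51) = -0.08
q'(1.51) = 0.14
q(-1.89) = 11.20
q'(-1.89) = 5.19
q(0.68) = -0.36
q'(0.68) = 0.69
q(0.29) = -0.78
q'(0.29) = 1.57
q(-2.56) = 9.53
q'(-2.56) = 1.04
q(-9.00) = 9.00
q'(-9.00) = 0.00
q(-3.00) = 9.23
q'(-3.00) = 0.42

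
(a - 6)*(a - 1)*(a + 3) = a^3 - 4*a^2 - 15*a + 18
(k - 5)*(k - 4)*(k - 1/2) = k^3 - 19*k^2/2 + 49*k/2 - 10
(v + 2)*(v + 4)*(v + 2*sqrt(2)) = v^3 + 2*sqrt(2)*v^2 + 6*v^2 + 8*v + 12*sqrt(2)*v + 16*sqrt(2)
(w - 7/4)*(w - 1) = w^2 - 11*w/4 + 7/4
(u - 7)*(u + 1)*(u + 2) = u^3 - 4*u^2 - 19*u - 14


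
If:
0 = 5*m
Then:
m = 0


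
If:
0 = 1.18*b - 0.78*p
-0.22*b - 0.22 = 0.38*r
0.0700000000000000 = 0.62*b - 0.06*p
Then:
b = 0.13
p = 0.20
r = -0.66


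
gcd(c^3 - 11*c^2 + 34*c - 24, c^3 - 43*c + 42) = c^2 - 7*c + 6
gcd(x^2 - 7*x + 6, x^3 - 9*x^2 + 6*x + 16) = 1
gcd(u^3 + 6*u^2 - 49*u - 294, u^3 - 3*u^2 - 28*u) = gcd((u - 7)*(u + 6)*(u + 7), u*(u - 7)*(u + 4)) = u - 7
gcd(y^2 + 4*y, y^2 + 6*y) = y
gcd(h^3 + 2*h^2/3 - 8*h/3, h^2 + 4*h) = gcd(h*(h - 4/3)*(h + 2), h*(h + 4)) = h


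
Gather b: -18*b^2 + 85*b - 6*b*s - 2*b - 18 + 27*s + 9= -18*b^2 + b*(83 - 6*s) + 27*s - 9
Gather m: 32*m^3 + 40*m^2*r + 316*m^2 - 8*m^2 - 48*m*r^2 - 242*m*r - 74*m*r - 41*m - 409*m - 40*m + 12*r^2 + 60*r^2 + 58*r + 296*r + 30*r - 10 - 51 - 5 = 32*m^3 + m^2*(40*r + 308) + m*(-48*r^2 - 316*r - 490) + 72*r^2 + 384*r - 66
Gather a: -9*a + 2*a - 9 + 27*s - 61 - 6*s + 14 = -7*a + 21*s - 56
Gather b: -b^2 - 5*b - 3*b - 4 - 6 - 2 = -b^2 - 8*b - 12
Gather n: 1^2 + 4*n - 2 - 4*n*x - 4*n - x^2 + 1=-4*n*x - x^2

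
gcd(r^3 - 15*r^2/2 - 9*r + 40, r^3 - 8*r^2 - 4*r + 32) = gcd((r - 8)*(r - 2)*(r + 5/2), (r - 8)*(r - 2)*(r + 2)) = r^2 - 10*r + 16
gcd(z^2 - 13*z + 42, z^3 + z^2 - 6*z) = 1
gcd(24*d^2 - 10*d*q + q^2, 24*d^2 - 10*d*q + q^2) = 24*d^2 - 10*d*q + q^2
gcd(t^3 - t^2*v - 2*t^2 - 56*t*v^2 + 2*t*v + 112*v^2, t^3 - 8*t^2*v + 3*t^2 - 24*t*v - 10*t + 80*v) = t^2 - 8*t*v - 2*t + 16*v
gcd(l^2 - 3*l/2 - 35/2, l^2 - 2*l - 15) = l - 5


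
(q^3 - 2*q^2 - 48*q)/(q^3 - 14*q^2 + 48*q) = (q + 6)/(q - 6)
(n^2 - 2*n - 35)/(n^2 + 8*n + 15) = (n - 7)/(n + 3)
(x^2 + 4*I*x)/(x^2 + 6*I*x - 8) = x/(x + 2*I)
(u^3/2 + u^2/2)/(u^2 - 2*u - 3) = u^2/(2*(u - 3))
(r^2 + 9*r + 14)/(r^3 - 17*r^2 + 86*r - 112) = (r^2 + 9*r + 14)/(r^3 - 17*r^2 + 86*r - 112)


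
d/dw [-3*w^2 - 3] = -6*w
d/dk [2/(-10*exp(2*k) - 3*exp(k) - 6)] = (40*exp(k) + 6)*exp(k)/(10*exp(2*k) + 3*exp(k) + 6)^2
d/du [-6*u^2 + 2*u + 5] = 2 - 12*u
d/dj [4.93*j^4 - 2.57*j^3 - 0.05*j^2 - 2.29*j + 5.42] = 19.72*j^3 - 7.71*j^2 - 0.1*j - 2.29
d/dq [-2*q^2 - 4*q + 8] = -4*q - 4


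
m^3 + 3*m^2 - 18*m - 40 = (m - 4)*(m + 2)*(m + 5)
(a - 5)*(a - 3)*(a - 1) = a^3 - 9*a^2 + 23*a - 15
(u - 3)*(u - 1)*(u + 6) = u^3 + 2*u^2 - 21*u + 18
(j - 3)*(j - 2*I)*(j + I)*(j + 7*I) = j^4 - 3*j^3 + 6*I*j^3 + 9*j^2 - 18*I*j^2 - 27*j + 14*I*j - 42*I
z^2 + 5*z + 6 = (z + 2)*(z + 3)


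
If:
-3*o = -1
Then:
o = 1/3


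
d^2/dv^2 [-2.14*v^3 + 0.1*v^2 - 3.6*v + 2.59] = 0.2 - 12.84*v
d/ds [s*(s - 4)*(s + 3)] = 3*s^2 - 2*s - 12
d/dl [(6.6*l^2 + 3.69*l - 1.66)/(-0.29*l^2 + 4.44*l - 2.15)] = (30.3741*l^2 - 29.3428*l - 0.563099999999999)/(0.0841*l^4 - 2.5752*l^3 + 20.9606*l^2 - 19.092*l + 4.6225)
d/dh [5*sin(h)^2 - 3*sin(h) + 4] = (10*sin(h) - 3)*cos(h)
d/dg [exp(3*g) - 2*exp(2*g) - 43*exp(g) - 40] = (3*exp(2*g) - 4*exp(g) - 43)*exp(g)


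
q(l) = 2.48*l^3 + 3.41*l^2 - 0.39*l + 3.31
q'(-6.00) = 226.53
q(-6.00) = -407.27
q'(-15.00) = 1571.31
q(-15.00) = -7593.59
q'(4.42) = 175.11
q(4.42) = 282.36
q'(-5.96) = 223.24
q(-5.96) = -398.27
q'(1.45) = 25.14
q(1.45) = 17.47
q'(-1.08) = 0.92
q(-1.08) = 4.58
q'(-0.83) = -0.93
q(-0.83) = 4.56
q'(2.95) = 84.48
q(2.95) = 95.50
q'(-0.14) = -1.20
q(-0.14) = 3.42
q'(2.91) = 82.46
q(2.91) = 92.16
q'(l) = 7.44*l^2 + 6.82*l - 0.39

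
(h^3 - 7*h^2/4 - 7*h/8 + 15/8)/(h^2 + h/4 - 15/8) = (2*h^2 - h - 3)/(2*h + 3)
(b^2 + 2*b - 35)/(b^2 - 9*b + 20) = (b + 7)/(b - 4)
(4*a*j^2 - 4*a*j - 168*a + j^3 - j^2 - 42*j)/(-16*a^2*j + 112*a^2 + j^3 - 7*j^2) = (-j - 6)/(4*a - j)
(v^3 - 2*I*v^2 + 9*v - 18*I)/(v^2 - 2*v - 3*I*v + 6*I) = (v^2 + I*v + 6)/(v - 2)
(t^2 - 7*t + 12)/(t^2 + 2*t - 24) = (t - 3)/(t + 6)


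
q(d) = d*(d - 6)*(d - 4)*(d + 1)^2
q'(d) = d*(d - 6)*(d - 4)*(2*d + 2) + d*(d - 6)*(d + 1)^2 + d*(d - 4)*(d + 1)^2 + (d - 6)*(d - 4)*(d + 1)^2 = 5*d^4 - 32*d^3 + 15*d^2 + 76*d + 24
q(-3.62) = -1821.55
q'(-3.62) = 2322.09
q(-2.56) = -349.84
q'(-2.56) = 679.36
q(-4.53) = -5070.20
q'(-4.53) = 5067.78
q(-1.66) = -31.35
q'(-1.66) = 123.52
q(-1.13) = -0.70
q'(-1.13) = 11.60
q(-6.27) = -21943.39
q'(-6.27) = 15752.43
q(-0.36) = -4.09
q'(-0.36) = 0.16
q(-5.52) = -12368.17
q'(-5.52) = 10086.05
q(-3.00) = -756.00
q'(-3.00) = 1200.00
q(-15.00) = -1173060.00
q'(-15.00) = 363384.00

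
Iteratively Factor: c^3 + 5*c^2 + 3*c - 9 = (c - 1)*(c^2 + 6*c + 9) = (c - 1)*(c + 3)*(c + 3)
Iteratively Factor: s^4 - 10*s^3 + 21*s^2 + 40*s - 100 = (s - 2)*(s^3 - 8*s^2 + 5*s + 50) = (s - 2)*(s + 2)*(s^2 - 10*s + 25) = (s - 5)*(s - 2)*(s + 2)*(s - 5)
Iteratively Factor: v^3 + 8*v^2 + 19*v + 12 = (v + 4)*(v^2 + 4*v + 3) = (v + 1)*(v + 4)*(v + 3)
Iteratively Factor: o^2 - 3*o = (o - 3)*(o)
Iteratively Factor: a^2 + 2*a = (a)*(a + 2)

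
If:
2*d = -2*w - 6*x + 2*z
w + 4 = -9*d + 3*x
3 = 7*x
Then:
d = -z/8 - 5/28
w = 9*z/8 - 31/28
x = 3/7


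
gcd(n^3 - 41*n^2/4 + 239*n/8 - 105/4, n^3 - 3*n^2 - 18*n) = n - 6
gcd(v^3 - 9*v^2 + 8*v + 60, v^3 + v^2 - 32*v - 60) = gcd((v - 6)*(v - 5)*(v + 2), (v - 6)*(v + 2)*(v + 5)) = v^2 - 4*v - 12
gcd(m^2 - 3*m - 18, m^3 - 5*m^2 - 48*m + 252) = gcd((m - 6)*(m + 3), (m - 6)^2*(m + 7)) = m - 6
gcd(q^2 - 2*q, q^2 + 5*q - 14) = q - 2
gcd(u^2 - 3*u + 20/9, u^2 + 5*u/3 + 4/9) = 1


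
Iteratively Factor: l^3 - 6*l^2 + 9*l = (l)*(l^2 - 6*l + 9) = l*(l - 3)*(l - 3)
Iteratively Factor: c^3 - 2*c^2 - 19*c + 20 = (c - 1)*(c^2 - c - 20) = (c - 1)*(c + 4)*(c - 5)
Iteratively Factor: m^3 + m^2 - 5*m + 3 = (m - 1)*(m^2 + 2*m - 3) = (m - 1)^2*(m + 3)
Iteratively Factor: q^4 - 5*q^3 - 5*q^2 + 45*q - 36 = (q - 3)*(q^3 - 2*q^2 - 11*q + 12) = (q - 3)*(q - 1)*(q^2 - q - 12) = (q - 3)*(q - 1)*(q + 3)*(q - 4)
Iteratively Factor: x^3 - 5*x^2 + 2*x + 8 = (x - 4)*(x^2 - x - 2) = (x - 4)*(x - 2)*(x + 1)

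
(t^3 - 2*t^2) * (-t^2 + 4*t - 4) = -t^5 + 6*t^4 - 12*t^3 + 8*t^2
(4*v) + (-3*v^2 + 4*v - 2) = -3*v^2 + 8*v - 2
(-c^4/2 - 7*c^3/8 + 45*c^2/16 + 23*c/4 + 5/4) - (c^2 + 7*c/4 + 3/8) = -c^4/2 - 7*c^3/8 + 29*c^2/16 + 4*c + 7/8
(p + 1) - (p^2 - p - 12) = -p^2 + 2*p + 13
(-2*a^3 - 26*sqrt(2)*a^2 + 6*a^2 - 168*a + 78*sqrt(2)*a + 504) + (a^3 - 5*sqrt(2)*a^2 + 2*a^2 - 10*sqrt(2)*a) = -a^3 - 31*sqrt(2)*a^2 + 8*a^2 - 168*a + 68*sqrt(2)*a + 504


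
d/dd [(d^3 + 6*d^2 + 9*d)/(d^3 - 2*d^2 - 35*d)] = 8*(-d^2 - 11*d - 24)/(d^4 - 4*d^3 - 66*d^2 + 140*d + 1225)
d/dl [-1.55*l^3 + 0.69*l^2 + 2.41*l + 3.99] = -4.65*l^2 + 1.38*l + 2.41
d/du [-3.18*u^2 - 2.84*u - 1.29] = -6.36*u - 2.84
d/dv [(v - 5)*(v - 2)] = 2*v - 7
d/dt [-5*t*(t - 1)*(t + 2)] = -15*t^2 - 10*t + 10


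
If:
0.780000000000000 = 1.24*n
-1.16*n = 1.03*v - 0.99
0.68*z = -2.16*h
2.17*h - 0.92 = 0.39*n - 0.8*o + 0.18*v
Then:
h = -0.314814814814815*z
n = 0.63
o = 0.853935185185185*z + 1.51351980895709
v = 0.25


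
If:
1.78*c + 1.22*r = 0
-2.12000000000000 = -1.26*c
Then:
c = 1.68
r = -2.45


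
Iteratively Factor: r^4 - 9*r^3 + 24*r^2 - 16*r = (r)*(r^3 - 9*r^2 + 24*r - 16) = r*(r - 1)*(r^2 - 8*r + 16) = r*(r - 4)*(r - 1)*(r - 4)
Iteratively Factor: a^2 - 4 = (a + 2)*(a - 2)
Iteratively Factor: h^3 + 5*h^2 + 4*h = (h)*(h^2 + 5*h + 4) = h*(h + 4)*(h + 1)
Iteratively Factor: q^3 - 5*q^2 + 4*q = (q - 1)*(q^2 - 4*q) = q*(q - 1)*(q - 4)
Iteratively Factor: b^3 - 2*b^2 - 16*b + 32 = (b + 4)*(b^2 - 6*b + 8) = (b - 2)*(b + 4)*(b - 4)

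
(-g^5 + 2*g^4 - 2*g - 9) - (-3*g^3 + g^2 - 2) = -g^5 + 2*g^4 + 3*g^3 - g^2 - 2*g - 7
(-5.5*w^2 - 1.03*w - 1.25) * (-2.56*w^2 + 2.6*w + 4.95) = 14.08*w^4 - 11.6632*w^3 - 26.703*w^2 - 8.3485*w - 6.1875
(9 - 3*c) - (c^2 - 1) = -c^2 - 3*c + 10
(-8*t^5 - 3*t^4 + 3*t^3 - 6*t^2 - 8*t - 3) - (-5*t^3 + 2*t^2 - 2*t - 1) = -8*t^5 - 3*t^4 + 8*t^3 - 8*t^2 - 6*t - 2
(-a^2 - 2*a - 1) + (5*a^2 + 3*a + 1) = 4*a^2 + a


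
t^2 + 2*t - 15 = (t - 3)*(t + 5)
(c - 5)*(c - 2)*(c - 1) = c^3 - 8*c^2 + 17*c - 10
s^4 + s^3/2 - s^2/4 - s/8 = s*(s - 1/2)*(s + 1/2)^2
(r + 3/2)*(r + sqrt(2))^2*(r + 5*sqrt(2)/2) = r^4 + 3*r^3/2 + 9*sqrt(2)*r^3/2 + 27*sqrt(2)*r^2/4 + 12*r^2 + 5*sqrt(2)*r + 18*r + 15*sqrt(2)/2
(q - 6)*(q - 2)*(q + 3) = q^3 - 5*q^2 - 12*q + 36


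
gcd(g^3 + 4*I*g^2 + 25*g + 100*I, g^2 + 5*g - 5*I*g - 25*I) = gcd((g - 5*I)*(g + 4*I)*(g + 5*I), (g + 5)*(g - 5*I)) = g - 5*I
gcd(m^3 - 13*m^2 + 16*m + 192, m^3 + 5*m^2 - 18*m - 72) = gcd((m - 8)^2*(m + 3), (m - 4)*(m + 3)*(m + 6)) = m + 3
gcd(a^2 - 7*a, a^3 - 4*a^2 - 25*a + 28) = a - 7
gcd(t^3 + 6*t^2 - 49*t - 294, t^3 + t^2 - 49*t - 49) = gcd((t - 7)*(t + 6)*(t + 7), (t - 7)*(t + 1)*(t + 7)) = t^2 - 49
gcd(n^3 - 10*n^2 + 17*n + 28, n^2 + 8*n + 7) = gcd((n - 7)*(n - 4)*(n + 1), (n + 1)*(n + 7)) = n + 1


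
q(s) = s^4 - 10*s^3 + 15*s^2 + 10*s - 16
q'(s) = 4*s^3 - 30*s^2 + 30*s + 10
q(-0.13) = -17.02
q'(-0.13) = 5.58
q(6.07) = -281.57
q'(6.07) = -18.65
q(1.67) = 3.74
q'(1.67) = -4.94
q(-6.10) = 4135.54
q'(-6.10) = -2197.22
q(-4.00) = 1080.00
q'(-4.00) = -846.00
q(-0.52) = -15.66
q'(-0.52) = -14.27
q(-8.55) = 12589.28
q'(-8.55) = -4939.68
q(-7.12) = 6852.58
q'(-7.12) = -3168.21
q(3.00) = -40.00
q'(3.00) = -62.00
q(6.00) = -280.00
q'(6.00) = -26.00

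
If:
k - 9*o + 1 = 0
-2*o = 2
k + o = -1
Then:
No Solution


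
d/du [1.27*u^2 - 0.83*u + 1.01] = 2.54*u - 0.83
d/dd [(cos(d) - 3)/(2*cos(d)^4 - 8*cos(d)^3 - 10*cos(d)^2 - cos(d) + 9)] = (3*(1 - cos(2*d))^2/2 + 30*cos(d) + 37*cos(2*d) - 10*cos(3*d) + 25)*sin(d)/(-2*cos(d)^4 + 8*cos(d)^3 + 10*cos(d)^2 + cos(d) - 9)^2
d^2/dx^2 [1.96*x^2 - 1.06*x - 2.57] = 3.92000000000000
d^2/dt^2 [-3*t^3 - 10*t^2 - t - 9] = -18*t - 20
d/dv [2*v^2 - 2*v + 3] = 4*v - 2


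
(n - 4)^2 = n^2 - 8*n + 16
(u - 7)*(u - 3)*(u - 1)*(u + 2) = u^4 - 9*u^3 + 9*u^2 + 41*u - 42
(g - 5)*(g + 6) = g^2 + g - 30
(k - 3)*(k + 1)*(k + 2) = k^3 - 7*k - 6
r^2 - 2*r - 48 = (r - 8)*(r + 6)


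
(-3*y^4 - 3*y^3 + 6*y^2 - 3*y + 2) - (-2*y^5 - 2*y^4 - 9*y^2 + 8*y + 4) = 2*y^5 - y^4 - 3*y^3 + 15*y^2 - 11*y - 2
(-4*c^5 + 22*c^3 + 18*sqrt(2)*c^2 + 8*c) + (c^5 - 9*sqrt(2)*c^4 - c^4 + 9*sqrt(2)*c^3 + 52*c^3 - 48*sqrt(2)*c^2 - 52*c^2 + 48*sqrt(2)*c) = -3*c^5 - 9*sqrt(2)*c^4 - c^4 + 9*sqrt(2)*c^3 + 74*c^3 - 52*c^2 - 30*sqrt(2)*c^2 + 8*c + 48*sqrt(2)*c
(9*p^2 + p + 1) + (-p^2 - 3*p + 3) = 8*p^2 - 2*p + 4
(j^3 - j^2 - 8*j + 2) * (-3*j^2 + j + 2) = -3*j^5 + 4*j^4 + 25*j^3 - 16*j^2 - 14*j + 4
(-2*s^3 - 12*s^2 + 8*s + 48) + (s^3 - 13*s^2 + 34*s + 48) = -s^3 - 25*s^2 + 42*s + 96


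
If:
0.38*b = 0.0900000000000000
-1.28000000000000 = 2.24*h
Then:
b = 0.24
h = -0.57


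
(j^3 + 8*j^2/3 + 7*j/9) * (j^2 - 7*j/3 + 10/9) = j^5 + j^4/3 - 13*j^3/3 + 31*j^2/27 + 70*j/81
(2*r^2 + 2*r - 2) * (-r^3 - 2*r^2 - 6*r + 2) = -2*r^5 - 6*r^4 - 14*r^3 - 4*r^2 + 16*r - 4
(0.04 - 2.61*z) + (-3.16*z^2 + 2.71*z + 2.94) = -3.16*z^2 + 0.1*z + 2.98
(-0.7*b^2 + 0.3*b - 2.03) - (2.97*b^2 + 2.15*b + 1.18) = -3.67*b^2 - 1.85*b - 3.21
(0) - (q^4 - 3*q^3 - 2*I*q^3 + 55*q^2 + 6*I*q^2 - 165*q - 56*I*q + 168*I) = -q^4 + 3*q^3 + 2*I*q^3 - 55*q^2 - 6*I*q^2 + 165*q + 56*I*q - 168*I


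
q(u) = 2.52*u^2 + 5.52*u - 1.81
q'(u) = 5.04*u + 5.52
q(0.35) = 0.43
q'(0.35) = 7.28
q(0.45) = 1.18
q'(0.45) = 7.79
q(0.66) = 2.93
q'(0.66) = 8.85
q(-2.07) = -2.44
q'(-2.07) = -4.91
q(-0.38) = -3.54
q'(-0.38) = 3.60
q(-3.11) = 5.40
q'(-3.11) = -10.15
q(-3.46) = 9.26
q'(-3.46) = -11.92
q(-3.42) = 8.79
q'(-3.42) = -11.72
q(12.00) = 427.31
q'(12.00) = 66.00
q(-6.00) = 55.79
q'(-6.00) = -24.72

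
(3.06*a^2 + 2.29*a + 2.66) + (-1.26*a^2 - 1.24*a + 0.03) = 1.8*a^2 + 1.05*a + 2.69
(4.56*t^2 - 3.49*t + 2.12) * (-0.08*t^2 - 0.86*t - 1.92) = -0.3648*t^4 - 3.6424*t^3 - 5.9234*t^2 + 4.8776*t - 4.0704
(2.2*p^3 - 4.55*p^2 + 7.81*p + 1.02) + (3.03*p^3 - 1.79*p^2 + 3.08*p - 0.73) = 5.23*p^3 - 6.34*p^2 + 10.89*p + 0.29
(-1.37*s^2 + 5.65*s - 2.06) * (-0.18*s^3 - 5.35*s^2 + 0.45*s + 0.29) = 0.2466*s^5 + 6.3125*s^4 - 30.4732*s^3 + 13.1662*s^2 + 0.7115*s - 0.5974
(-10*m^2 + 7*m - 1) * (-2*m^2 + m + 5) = 20*m^4 - 24*m^3 - 41*m^2 + 34*m - 5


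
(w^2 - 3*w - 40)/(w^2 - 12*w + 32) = (w + 5)/(w - 4)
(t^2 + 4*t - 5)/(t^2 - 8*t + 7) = (t + 5)/(t - 7)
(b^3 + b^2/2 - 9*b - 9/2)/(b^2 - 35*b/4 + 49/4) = 2*(2*b^3 + b^2 - 18*b - 9)/(4*b^2 - 35*b + 49)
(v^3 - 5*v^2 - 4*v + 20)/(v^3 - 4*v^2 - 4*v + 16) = (v - 5)/(v - 4)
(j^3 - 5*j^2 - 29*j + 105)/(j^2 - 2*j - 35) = j - 3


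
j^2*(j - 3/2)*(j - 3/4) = j^4 - 9*j^3/4 + 9*j^2/8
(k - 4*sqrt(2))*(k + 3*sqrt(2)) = k^2 - sqrt(2)*k - 24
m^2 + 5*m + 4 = (m + 1)*(m + 4)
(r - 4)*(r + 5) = r^2 + r - 20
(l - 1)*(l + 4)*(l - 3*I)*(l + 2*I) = l^4 + 3*l^3 - I*l^3 + 2*l^2 - 3*I*l^2 + 18*l + 4*I*l - 24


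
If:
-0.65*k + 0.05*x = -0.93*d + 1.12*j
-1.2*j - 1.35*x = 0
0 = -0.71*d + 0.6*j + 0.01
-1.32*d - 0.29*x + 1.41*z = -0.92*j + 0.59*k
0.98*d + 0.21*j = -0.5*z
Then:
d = -0.01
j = -0.03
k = 0.04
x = 0.02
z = 0.03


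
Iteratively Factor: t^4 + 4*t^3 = (t + 4)*(t^3) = t*(t + 4)*(t^2) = t^2*(t + 4)*(t)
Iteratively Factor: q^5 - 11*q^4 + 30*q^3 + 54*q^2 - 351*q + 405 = (q - 5)*(q^4 - 6*q^3 + 54*q - 81) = (q - 5)*(q - 3)*(q^3 - 3*q^2 - 9*q + 27) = (q - 5)*(q - 3)^2*(q^2 - 9) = (q - 5)*(q - 3)^2*(q + 3)*(q - 3)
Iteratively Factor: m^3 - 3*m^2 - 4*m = (m - 4)*(m^2 + m) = (m - 4)*(m + 1)*(m)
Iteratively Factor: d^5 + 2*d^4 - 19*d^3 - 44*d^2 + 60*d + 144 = (d + 3)*(d^4 - d^3 - 16*d^2 + 4*d + 48) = (d - 2)*(d + 3)*(d^3 + d^2 - 14*d - 24) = (d - 2)*(d + 3)^2*(d^2 - 2*d - 8) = (d - 4)*(d - 2)*(d + 3)^2*(d + 2)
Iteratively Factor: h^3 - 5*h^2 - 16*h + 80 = (h - 5)*(h^2 - 16) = (h - 5)*(h - 4)*(h + 4)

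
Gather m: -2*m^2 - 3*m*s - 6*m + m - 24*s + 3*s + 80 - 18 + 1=-2*m^2 + m*(-3*s - 5) - 21*s + 63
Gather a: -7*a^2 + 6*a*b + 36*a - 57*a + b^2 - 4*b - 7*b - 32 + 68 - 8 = -7*a^2 + a*(6*b - 21) + b^2 - 11*b + 28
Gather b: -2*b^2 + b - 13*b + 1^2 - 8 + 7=-2*b^2 - 12*b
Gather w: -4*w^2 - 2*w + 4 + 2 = -4*w^2 - 2*w + 6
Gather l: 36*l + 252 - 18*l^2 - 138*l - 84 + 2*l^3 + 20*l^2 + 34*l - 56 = 2*l^3 + 2*l^2 - 68*l + 112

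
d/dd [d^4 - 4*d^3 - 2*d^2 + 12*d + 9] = 4*d^3 - 12*d^2 - 4*d + 12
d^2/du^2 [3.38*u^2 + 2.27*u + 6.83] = 6.76000000000000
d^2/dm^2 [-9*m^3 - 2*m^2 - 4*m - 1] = -54*m - 4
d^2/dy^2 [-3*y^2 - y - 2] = -6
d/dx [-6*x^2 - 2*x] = -12*x - 2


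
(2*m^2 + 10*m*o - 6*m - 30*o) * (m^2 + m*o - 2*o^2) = 2*m^4 + 12*m^3*o - 6*m^3 + 6*m^2*o^2 - 36*m^2*o - 20*m*o^3 - 18*m*o^2 + 60*o^3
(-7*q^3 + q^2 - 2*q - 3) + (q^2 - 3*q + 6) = -7*q^3 + 2*q^2 - 5*q + 3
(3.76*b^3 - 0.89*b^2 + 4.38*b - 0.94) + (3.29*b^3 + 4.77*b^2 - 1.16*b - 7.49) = 7.05*b^3 + 3.88*b^2 + 3.22*b - 8.43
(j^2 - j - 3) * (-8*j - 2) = -8*j^3 + 6*j^2 + 26*j + 6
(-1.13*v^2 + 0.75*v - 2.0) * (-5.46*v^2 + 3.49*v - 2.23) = 6.1698*v^4 - 8.0387*v^3 + 16.0574*v^2 - 8.6525*v + 4.46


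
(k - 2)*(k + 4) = k^2 + 2*k - 8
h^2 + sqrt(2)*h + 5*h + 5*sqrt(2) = (h + 5)*(h + sqrt(2))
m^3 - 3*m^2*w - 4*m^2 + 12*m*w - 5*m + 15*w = (m - 5)*(m + 1)*(m - 3*w)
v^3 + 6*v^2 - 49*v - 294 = (v - 7)*(v + 6)*(v + 7)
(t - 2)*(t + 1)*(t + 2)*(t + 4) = t^4 + 5*t^3 - 20*t - 16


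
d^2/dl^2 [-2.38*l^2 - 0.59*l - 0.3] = -4.76000000000000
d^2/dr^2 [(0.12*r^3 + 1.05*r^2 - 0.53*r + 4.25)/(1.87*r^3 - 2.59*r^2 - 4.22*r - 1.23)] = (8.505882*r^6 - 5.438334*r^5 + 246.771558*r^4 - 330.451532*r^3 - 61.135464*r^2 + 348.582264*r + 132.972076)/(6.539203*r^9 - 27.170913*r^8 - 6.63831300000001*r^7 + 92.354816*r^6 + 50.724132*r^5 - 104.885625*r^4 - 147.326003*r^3 - 77.468229*r^2 - 19.153314*r - 1.860867)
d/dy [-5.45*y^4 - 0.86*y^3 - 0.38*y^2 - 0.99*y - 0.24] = -21.8*y^3 - 2.58*y^2 - 0.76*y - 0.99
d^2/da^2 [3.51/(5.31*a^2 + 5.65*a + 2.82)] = (-197.936622*a^2 - 210.61053*a + 3.51*(10.62*a + 5.65)*(21.24*a + 11.3) - 105.118884)/(5.31*a^2 + 5.65*a + 2.82)^3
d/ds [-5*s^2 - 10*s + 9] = -10*s - 10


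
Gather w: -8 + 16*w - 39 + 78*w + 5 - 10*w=84*w - 42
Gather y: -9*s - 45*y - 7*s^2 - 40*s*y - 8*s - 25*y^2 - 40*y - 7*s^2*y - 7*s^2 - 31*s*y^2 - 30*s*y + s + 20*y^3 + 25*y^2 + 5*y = -14*s^2 - 31*s*y^2 - 16*s + 20*y^3 + y*(-7*s^2 - 70*s - 80)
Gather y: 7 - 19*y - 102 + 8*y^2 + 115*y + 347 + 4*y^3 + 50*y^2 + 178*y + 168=4*y^3 + 58*y^2 + 274*y + 420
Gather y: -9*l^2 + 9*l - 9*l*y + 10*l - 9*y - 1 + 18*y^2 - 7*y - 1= -9*l^2 + 19*l + 18*y^2 + y*(-9*l - 16) - 2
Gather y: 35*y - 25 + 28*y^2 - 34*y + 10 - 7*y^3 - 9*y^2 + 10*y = -7*y^3 + 19*y^2 + 11*y - 15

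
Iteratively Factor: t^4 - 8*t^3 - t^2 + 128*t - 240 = (t - 5)*(t^3 - 3*t^2 - 16*t + 48) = (t - 5)*(t + 4)*(t^2 - 7*t + 12) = (t - 5)*(t - 4)*(t + 4)*(t - 3)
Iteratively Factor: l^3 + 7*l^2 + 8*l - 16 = (l - 1)*(l^2 + 8*l + 16) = (l - 1)*(l + 4)*(l + 4)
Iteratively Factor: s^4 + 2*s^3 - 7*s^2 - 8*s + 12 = (s - 2)*(s^3 + 4*s^2 + s - 6) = (s - 2)*(s - 1)*(s^2 + 5*s + 6) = (s - 2)*(s - 1)*(s + 2)*(s + 3)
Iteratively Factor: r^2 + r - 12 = (r + 4)*(r - 3)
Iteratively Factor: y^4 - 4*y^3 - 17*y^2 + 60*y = (y + 4)*(y^3 - 8*y^2 + 15*y) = (y - 3)*(y + 4)*(y^2 - 5*y) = (y - 5)*(y - 3)*(y + 4)*(y)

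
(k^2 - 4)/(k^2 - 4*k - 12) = (k - 2)/(k - 6)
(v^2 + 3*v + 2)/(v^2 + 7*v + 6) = (v + 2)/(v + 6)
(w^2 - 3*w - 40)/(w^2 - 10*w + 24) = (w^2 - 3*w - 40)/(w^2 - 10*w + 24)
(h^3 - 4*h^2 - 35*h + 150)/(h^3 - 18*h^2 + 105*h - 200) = (h + 6)/(h - 8)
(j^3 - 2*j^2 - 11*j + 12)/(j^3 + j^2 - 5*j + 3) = (j - 4)/(j - 1)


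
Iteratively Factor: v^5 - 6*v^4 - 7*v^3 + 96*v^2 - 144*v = (v)*(v^4 - 6*v^3 - 7*v^2 + 96*v - 144) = v*(v - 4)*(v^3 - 2*v^2 - 15*v + 36) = v*(v - 4)*(v - 3)*(v^2 + v - 12) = v*(v - 4)*(v - 3)*(v + 4)*(v - 3)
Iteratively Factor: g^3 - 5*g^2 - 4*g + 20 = (g + 2)*(g^2 - 7*g + 10) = (g - 5)*(g + 2)*(g - 2)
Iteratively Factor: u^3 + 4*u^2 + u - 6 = (u - 1)*(u^2 + 5*u + 6) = (u - 1)*(u + 2)*(u + 3)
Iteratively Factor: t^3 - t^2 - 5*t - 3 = (t + 1)*(t^2 - 2*t - 3) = (t - 3)*(t + 1)*(t + 1)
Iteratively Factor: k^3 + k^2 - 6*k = (k + 3)*(k^2 - 2*k) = (k - 2)*(k + 3)*(k)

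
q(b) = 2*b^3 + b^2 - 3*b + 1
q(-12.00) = -3275.00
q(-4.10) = -107.73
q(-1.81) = -2.15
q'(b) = 6*b^2 + 2*b - 3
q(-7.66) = -816.25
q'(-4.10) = 89.66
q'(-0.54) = -2.33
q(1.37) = 3.91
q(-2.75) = -24.78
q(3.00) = 55.00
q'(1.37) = 11.00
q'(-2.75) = 36.88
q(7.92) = 1033.55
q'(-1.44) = 6.56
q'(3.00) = 57.00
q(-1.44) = 1.42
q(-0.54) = 2.60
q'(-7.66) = 333.73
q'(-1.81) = 13.04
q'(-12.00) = 837.00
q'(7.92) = 389.20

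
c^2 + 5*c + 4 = (c + 1)*(c + 4)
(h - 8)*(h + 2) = h^2 - 6*h - 16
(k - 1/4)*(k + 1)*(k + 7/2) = k^3 + 17*k^2/4 + 19*k/8 - 7/8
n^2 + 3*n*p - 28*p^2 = (n - 4*p)*(n + 7*p)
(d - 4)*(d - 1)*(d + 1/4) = d^3 - 19*d^2/4 + 11*d/4 + 1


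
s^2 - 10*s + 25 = (s - 5)^2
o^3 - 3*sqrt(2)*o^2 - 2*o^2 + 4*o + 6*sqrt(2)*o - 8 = (o - 2)*(o - 2*sqrt(2))*(o - sqrt(2))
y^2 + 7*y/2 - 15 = (y - 5/2)*(y + 6)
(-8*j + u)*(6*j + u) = -48*j^2 - 2*j*u + u^2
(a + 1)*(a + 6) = a^2 + 7*a + 6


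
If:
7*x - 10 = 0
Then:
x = 10/7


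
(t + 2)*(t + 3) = t^2 + 5*t + 6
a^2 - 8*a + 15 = (a - 5)*(a - 3)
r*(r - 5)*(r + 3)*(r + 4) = r^4 + 2*r^3 - 23*r^2 - 60*r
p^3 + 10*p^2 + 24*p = p*(p + 4)*(p + 6)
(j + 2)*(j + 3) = j^2 + 5*j + 6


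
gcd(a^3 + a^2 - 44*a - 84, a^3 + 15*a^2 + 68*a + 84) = a^2 + 8*a + 12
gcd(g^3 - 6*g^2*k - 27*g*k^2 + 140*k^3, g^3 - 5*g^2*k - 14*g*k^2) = g - 7*k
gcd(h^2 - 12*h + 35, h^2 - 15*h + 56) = h - 7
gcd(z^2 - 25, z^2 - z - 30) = z + 5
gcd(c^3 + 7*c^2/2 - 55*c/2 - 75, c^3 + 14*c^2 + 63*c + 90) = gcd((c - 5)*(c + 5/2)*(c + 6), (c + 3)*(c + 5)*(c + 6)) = c + 6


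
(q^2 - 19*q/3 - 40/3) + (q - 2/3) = q^2 - 16*q/3 - 14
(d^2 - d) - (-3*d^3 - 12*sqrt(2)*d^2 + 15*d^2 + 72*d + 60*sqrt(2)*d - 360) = 3*d^3 - 14*d^2 + 12*sqrt(2)*d^2 - 60*sqrt(2)*d - 73*d + 360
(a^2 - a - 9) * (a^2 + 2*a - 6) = a^4 + a^3 - 17*a^2 - 12*a + 54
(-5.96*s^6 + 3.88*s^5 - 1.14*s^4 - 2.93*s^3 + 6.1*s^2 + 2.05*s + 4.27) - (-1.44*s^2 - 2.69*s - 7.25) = -5.96*s^6 + 3.88*s^5 - 1.14*s^4 - 2.93*s^3 + 7.54*s^2 + 4.74*s + 11.52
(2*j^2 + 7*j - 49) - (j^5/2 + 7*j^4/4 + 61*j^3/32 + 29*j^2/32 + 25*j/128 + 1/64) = -j^5/2 - 7*j^4/4 - 61*j^3/32 + 35*j^2/32 + 871*j/128 - 3137/64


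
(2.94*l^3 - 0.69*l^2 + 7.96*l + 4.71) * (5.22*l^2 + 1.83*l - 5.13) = 15.3468*l^5 + 1.7784*l^4 + 25.2063*l^3 + 42.6927*l^2 - 32.2155*l - 24.1623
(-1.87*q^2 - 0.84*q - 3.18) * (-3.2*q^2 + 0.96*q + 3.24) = 5.984*q^4 + 0.8928*q^3 + 3.3108*q^2 - 5.7744*q - 10.3032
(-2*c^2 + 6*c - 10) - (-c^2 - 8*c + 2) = -c^2 + 14*c - 12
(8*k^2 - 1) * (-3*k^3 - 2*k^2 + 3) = -24*k^5 - 16*k^4 + 3*k^3 + 26*k^2 - 3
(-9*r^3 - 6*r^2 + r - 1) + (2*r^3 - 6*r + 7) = -7*r^3 - 6*r^2 - 5*r + 6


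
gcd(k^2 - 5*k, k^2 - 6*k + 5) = k - 5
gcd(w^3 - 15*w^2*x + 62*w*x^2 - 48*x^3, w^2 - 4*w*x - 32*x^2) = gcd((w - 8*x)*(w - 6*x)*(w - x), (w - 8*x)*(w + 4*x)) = -w + 8*x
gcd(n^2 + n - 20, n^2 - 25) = n + 5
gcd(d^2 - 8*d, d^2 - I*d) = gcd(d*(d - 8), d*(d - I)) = d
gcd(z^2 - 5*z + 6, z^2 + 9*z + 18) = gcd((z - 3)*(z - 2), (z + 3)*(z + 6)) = 1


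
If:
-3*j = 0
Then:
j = 0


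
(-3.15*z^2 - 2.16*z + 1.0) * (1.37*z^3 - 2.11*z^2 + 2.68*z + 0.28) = -4.3155*z^5 + 3.6873*z^4 - 2.5144*z^3 - 8.7808*z^2 + 2.0752*z + 0.28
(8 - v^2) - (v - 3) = -v^2 - v + 11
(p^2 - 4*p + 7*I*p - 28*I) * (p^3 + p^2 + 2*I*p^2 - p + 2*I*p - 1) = p^5 - 3*p^4 + 9*I*p^4 - 19*p^3 - 27*I*p^3 + 45*p^2 - 43*I*p^2 + 60*p + 21*I*p + 28*I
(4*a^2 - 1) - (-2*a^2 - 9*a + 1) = 6*a^2 + 9*a - 2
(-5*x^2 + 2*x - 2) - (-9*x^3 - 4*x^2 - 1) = 9*x^3 - x^2 + 2*x - 1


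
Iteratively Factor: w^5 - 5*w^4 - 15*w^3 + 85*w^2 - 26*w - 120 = (w - 2)*(w^4 - 3*w^3 - 21*w^2 + 43*w + 60) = (w - 5)*(w - 2)*(w^3 + 2*w^2 - 11*w - 12) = (w - 5)*(w - 3)*(w - 2)*(w^2 + 5*w + 4) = (w - 5)*(w - 3)*(w - 2)*(w + 1)*(w + 4)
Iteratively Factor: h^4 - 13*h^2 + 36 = (h - 3)*(h^3 + 3*h^2 - 4*h - 12) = (h - 3)*(h + 2)*(h^2 + h - 6) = (h - 3)*(h + 2)*(h + 3)*(h - 2)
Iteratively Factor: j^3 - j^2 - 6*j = (j)*(j^2 - j - 6) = j*(j - 3)*(j + 2)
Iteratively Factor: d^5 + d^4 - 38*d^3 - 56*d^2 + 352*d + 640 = (d - 5)*(d^4 + 6*d^3 - 8*d^2 - 96*d - 128) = (d - 5)*(d + 4)*(d^3 + 2*d^2 - 16*d - 32) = (d - 5)*(d - 4)*(d + 4)*(d^2 + 6*d + 8) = (d - 5)*(d - 4)*(d + 2)*(d + 4)*(d + 4)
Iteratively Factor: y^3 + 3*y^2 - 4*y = (y - 1)*(y^2 + 4*y) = y*(y - 1)*(y + 4)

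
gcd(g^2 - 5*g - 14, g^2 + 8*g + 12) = g + 2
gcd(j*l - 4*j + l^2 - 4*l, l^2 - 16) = l - 4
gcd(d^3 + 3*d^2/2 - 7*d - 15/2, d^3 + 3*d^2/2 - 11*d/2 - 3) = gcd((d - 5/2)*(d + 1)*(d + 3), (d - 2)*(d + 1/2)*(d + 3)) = d + 3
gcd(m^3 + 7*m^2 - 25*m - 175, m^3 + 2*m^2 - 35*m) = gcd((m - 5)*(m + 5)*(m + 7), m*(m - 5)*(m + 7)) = m^2 + 2*m - 35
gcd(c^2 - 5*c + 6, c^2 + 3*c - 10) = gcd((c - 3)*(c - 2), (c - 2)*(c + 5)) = c - 2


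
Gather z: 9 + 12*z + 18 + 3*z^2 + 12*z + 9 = 3*z^2 + 24*z + 36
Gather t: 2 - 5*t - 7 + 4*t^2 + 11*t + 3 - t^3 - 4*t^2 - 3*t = -t^3 + 3*t - 2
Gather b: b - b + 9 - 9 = 0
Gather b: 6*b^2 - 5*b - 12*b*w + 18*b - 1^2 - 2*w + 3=6*b^2 + b*(13 - 12*w) - 2*w + 2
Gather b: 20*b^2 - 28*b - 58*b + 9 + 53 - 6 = 20*b^2 - 86*b + 56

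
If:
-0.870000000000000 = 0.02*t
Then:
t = -43.50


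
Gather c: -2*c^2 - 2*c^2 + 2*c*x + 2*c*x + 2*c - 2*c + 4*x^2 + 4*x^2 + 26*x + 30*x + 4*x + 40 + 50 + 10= -4*c^2 + 4*c*x + 8*x^2 + 60*x + 100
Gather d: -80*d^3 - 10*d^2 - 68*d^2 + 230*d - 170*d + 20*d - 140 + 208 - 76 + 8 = -80*d^3 - 78*d^2 + 80*d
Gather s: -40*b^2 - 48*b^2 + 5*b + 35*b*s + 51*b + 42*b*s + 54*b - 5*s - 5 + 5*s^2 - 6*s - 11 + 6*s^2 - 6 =-88*b^2 + 110*b + 11*s^2 + s*(77*b - 11) - 22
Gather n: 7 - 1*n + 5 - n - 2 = 10 - 2*n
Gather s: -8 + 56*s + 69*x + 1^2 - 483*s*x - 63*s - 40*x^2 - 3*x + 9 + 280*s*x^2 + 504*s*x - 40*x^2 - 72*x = s*(280*x^2 + 21*x - 7) - 80*x^2 - 6*x + 2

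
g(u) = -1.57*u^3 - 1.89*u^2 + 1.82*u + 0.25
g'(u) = -4.71*u^2 - 3.78*u + 1.82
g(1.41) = -5.34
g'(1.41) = -12.87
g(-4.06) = 66.78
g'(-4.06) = -60.47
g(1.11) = -2.21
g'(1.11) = -8.18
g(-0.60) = -1.18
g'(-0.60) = 2.39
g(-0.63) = -1.25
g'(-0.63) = 2.33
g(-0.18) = -0.13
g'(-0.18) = 2.35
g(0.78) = -0.23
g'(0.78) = -3.99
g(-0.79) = -1.59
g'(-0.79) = 1.87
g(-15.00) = 4846.45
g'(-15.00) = -1001.23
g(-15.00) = 4846.45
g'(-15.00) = -1001.23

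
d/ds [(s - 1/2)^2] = 2*s - 1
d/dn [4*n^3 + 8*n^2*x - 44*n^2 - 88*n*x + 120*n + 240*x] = 12*n^2 + 16*n*x - 88*n - 88*x + 120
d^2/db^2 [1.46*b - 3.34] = 0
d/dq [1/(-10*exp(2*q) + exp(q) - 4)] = (20*exp(q) - 1)*exp(q)/(10*exp(2*q) - exp(q) + 4)^2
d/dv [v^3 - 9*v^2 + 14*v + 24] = 3*v^2 - 18*v + 14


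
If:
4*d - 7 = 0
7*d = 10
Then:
No Solution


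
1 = 1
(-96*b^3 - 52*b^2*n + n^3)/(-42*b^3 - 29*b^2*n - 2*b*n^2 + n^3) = (48*b^2 + 2*b*n - n^2)/(21*b^2 + 4*b*n - n^2)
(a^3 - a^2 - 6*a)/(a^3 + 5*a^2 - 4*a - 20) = a*(a - 3)/(a^2 + 3*a - 10)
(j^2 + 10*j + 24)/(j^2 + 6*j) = (j + 4)/j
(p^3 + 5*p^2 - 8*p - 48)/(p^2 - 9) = (p^2 + 8*p + 16)/(p + 3)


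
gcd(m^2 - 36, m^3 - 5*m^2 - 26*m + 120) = m - 6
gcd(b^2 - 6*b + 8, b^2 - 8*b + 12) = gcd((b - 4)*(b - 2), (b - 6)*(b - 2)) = b - 2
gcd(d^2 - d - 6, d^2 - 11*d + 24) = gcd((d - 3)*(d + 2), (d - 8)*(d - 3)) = d - 3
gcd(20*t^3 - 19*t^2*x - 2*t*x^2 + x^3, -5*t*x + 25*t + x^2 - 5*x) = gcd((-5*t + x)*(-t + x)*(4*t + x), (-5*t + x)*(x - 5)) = -5*t + x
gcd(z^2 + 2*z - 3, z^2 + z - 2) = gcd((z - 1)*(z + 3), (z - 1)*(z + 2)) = z - 1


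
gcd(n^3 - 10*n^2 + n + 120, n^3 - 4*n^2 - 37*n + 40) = n - 8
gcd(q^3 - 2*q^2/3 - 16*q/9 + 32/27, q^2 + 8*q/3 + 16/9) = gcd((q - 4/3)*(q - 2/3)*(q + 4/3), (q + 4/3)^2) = q + 4/3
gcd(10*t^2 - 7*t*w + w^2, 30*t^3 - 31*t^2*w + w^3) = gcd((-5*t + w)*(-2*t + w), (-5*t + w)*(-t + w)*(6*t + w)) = 5*t - w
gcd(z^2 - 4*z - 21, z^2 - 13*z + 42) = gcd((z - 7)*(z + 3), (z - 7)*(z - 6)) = z - 7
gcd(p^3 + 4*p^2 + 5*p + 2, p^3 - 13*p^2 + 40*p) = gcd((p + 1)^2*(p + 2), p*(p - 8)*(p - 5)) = 1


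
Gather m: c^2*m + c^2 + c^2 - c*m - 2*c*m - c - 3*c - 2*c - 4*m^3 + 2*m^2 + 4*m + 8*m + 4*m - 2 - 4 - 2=2*c^2 - 6*c - 4*m^3 + 2*m^2 + m*(c^2 - 3*c + 16) - 8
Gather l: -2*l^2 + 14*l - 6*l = -2*l^2 + 8*l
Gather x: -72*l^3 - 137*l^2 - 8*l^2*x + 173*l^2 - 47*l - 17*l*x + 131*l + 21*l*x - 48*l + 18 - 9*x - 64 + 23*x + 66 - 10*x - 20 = -72*l^3 + 36*l^2 + 36*l + x*(-8*l^2 + 4*l + 4)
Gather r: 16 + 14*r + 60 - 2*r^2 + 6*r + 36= -2*r^2 + 20*r + 112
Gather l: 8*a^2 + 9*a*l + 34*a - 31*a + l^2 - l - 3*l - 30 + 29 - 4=8*a^2 + 3*a + l^2 + l*(9*a - 4) - 5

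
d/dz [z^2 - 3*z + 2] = 2*z - 3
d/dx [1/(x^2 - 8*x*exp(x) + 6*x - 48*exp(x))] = 2*(4*x*exp(x) - x + 28*exp(x) - 3)/(x^2 - 8*x*exp(x) + 6*x - 48*exp(x))^2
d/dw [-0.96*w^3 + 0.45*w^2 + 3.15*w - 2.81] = -2.88*w^2 + 0.9*w + 3.15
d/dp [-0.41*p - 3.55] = -0.410000000000000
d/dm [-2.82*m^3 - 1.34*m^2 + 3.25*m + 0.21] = -8.46*m^2 - 2.68*m + 3.25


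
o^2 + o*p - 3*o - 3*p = (o - 3)*(o + p)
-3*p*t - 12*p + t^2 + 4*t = (-3*p + t)*(t + 4)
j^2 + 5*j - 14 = (j - 2)*(j + 7)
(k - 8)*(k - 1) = k^2 - 9*k + 8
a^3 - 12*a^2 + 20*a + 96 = (a - 8)*(a - 6)*(a + 2)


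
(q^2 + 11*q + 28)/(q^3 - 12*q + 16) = (q + 7)/(q^2 - 4*q + 4)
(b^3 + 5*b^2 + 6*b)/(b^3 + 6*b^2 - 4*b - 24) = b*(b + 3)/(b^2 + 4*b - 12)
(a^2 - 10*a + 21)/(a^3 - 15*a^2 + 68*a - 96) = (a - 7)/(a^2 - 12*a + 32)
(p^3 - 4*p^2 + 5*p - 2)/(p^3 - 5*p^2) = (p^3 - 4*p^2 + 5*p - 2)/(p^2*(p - 5))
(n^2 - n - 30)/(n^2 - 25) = (n - 6)/(n - 5)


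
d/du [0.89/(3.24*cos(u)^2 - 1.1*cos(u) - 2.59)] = (5.7672*cos(u) - 0.979)*sin(u)/(-3.24*cos(u)^2 + 1.1*cos(u) + 2.59)^2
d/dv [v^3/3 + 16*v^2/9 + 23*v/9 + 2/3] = v^2 + 32*v/9 + 23/9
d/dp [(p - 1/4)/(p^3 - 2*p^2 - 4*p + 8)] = (-8*p^2 - 5*p - 14)/(4*(p^5 - 2*p^4 - 8*p^3 + 16*p^2 + 16*p - 32))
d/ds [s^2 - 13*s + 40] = 2*s - 13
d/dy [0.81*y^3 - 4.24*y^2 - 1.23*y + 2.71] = 2.43*y^2 - 8.48*y - 1.23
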